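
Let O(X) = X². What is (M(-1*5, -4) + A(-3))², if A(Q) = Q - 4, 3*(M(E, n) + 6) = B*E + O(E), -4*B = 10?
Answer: ¼ ≈ 0.25000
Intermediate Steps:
B = -5/2 (B = -¼*10 = -5/2 ≈ -2.5000)
M(E, n) = -6 - 5*E/6 + E²/3 (M(E, n) = -6 + (-5*E/2 + E²)/3 = -6 + (E² - 5*E/2)/3 = -6 + (-5*E/6 + E²/3) = -6 - 5*E/6 + E²/3)
A(Q) = -4 + Q
(M(-1*5, -4) + A(-3))² = ((-6 - (-5)*5/6 + (-1*5)²/3) + (-4 - 3))² = ((-6 - ⅚*(-5) + (⅓)*(-5)²) - 7)² = ((-6 + 25/6 + (⅓)*25) - 7)² = ((-6 + 25/6 + 25/3) - 7)² = (13/2 - 7)² = (-½)² = ¼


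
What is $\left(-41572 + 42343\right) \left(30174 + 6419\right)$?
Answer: $28213203$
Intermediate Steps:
$\left(-41572 + 42343\right) \left(30174 + 6419\right) = 771 \cdot 36593 = 28213203$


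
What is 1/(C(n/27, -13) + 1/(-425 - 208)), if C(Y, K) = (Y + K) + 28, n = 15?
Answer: 1899/29537 ≈ 0.064292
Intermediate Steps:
C(Y, K) = 28 + K + Y (C(Y, K) = (K + Y) + 28 = 28 + K + Y)
1/(C(n/27, -13) + 1/(-425 - 208)) = 1/((28 - 13 + 15/27) + 1/(-425 - 208)) = 1/((28 - 13 + 15*(1/27)) + 1/(-633)) = 1/((28 - 13 + 5/9) - 1/633) = 1/(140/9 - 1/633) = 1/(29537/1899) = 1899/29537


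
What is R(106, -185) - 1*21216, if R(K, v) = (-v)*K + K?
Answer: -1500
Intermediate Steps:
R(K, v) = K - K*v (R(K, v) = -K*v + K = K - K*v)
R(106, -185) - 1*21216 = 106*(1 - 1*(-185)) - 1*21216 = 106*(1 + 185) - 21216 = 106*186 - 21216 = 19716 - 21216 = -1500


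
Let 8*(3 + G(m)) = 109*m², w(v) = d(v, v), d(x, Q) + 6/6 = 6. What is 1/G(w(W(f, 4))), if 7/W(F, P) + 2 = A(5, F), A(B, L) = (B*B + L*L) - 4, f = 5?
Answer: 8/2701 ≈ 0.0029619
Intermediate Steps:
A(B, L) = -4 + B² + L² (A(B, L) = (B² + L²) - 4 = -4 + B² + L²)
W(F, P) = 7/(19 + F²) (W(F, P) = 7/(-2 + (-4 + 5² + F²)) = 7/(-2 + (-4 + 25 + F²)) = 7/(-2 + (21 + F²)) = 7/(19 + F²))
d(x, Q) = 5 (d(x, Q) = -1 + 6 = 5)
w(v) = 5
G(m) = -3 + 109*m²/8 (G(m) = -3 + (109*m²)/8 = -3 + 109*m²/8)
1/G(w(W(f, 4))) = 1/(-3 + (109/8)*5²) = 1/(-3 + (109/8)*25) = 1/(-3 + 2725/8) = 1/(2701/8) = 8/2701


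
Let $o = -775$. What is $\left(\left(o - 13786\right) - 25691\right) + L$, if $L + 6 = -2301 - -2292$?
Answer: $-40267$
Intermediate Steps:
$L = -15$ ($L = -6 - 9 = -15$)
$\left(\left(o - 13786\right) - 25691\right) + L = \left(\left(-775 - 13786\right) - 25691\right) - 15 = \left(-14561 - 25691\right) - 15 = -40252 - 15 = -40267$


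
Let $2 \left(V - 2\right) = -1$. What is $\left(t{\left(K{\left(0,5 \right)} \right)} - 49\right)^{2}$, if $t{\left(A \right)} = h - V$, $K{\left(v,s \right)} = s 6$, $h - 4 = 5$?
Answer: $\frac{6889}{4} \approx 1722.3$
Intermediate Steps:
$h = 9$ ($h = 4 + 5 = 9$)
$V = \frac{3}{2}$ ($V = 2 + \frac{1}{2} \left(-1\right) = 2 - \frac{1}{2} = \frac{3}{2} \approx 1.5$)
$K{\left(v,s \right)} = 6 s$
$t{\left(A \right)} = \frac{15}{2}$ ($t{\left(A \right)} = 9 - \frac{3}{2} = \frac{15}{2}$)
$\left(t{\left(K{\left(0,5 \right)} \right)} - 49\right)^{2} = \left(\frac{15}{2} - 49\right)^{2} = \left(- \frac{83}{2}\right)^{2} = \frac{6889}{4}$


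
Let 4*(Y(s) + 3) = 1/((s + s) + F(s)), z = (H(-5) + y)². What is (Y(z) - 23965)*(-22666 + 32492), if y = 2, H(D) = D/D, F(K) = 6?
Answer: -11304454351/48 ≈ -2.3551e+8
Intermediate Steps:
H(D) = 1
z = 9 (z = (1 + 2)² = 3² = 9)
Y(s) = -3 + 1/(4*(6 + 2*s)) (Y(s) = -3 + 1/(4*((s + s) + 6)) = -3 + 1/(4*(2*s + 6)) = -3 + 1/(4*(6 + 2*s)))
(Y(z) - 23965)*(-22666 + 32492) = ((-71 - 24*9)/(8*(3 + 9)) - 23965)*(-22666 + 32492) = ((⅛)*(-71 - 216)/12 - 23965)*9826 = ((⅛)*(1/12)*(-287) - 23965)*9826 = (-287/96 - 23965)*9826 = -2300927/96*9826 = -11304454351/48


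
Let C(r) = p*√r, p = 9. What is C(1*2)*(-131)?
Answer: -1179*√2 ≈ -1667.4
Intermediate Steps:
C(r) = 9*√r
C(1*2)*(-131) = (9*√(1*2))*(-131) = (9*√2)*(-131) = -1179*√2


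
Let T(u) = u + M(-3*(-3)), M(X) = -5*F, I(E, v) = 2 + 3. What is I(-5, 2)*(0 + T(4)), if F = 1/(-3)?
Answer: 85/3 ≈ 28.333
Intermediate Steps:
F = -⅓ ≈ -0.33333
I(E, v) = 5
M(X) = 5/3 (M(X) = -5*(-⅓) = 5/3)
T(u) = 5/3 + u (T(u) = u + 5/3 = 5/3 + u)
I(-5, 2)*(0 + T(4)) = 5*(0 + (5/3 + 4)) = 5*(0 + 17/3) = 5*(17/3) = 85/3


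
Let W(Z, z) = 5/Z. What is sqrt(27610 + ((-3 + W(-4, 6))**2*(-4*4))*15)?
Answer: 35*sqrt(19) ≈ 152.56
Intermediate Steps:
sqrt(27610 + ((-3 + W(-4, 6))**2*(-4*4))*15) = sqrt(27610 + ((-3 + 5/(-4))**2*(-4*4))*15) = sqrt(27610 + ((-3 + 5*(-1/4))**2*(-16))*15) = sqrt(27610 + ((-3 - 5/4)**2*(-16))*15) = sqrt(27610 + ((-17/4)**2*(-16))*15) = sqrt(27610 + ((289/16)*(-16))*15) = sqrt(27610 - 289*15) = sqrt(27610 - 4335) = sqrt(23275) = 35*sqrt(19)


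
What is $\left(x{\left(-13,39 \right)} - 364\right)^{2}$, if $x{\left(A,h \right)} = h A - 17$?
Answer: $788544$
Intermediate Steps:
$x{\left(A,h \right)} = -17 + A h$ ($x{\left(A,h \right)} = A h - 17 = -17 + A h$)
$\left(x{\left(-13,39 \right)} - 364\right)^{2} = \left(\left(-17 - 507\right) - 364\right)^{2} = \left(-524 - 364\right)^{2} = \left(-888\right)^{2} = 788544$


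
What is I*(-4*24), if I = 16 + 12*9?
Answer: -11904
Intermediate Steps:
I = 124 (I = 16 + 108 = 124)
I*(-4*24) = 124*(-4*24) = 124*(-96) = -11904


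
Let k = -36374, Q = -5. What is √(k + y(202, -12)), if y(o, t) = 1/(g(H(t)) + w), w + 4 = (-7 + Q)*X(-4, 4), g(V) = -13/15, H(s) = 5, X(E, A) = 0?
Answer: I*√193838141/73 ≈ 190.72*I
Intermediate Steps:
g(V) = -13/15 (g(V) = -13*1/15 = -13/15)
w = -4 (w = -4 + (-7 - 5)*0 = -4 - 12*0 = -4 + 0 = -4)
y(o, t) = -15/73 (y(o, t) = 1/(-13/15 - 4) = 1/(-73/15) = -15/73)
√(k + y(202, -12)) = √(-36374 - 15/73) = √(-2655317/73) = I*√193838141/73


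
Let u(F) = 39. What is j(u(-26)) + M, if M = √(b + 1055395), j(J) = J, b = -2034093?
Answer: 39 + I*√978698 ≈ 39.0 + 989.29*I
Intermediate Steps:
M = I*√978698 (M = √(-2034093 + 1055395) = √(-978698) = I*√978698 ≈ 989.29*I)
j(u(-26)) + M = 39 + I*√978698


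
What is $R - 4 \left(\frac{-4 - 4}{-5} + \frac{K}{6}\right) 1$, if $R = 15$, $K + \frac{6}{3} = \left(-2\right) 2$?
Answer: $\frac{63}{5} \approx 12.6$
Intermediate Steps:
$K = -6$ ($K = -2 - 4 = -6$)
$R - 4 \left(\frac{-4 - 4}{-5} + \frac{K}{6}\right) 1 = 15 - 4 \left(\frac{-4 - 4}{-5} - \frac{6}{6}\right) 1 = 15 - 4 \left(\left(-8\right) \left(- \frac{1}{5}\right) - 1\right) 1 = 15 - 4 \left(\frac{8}{5} - 1\right) 1 = 15 - 4 \cdot \frac{3}{5} \cdot 1 = 15 - \frac{12}{5} = \frac{63}{5}$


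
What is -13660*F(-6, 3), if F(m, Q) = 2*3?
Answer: -81960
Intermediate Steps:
F(m, Q) = 6
-13660*F(-6, 3) = -13660*6 = -81960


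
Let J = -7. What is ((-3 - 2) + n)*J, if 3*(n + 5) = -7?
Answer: 259/3 ≈ 86.333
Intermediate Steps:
n = -22/3 (n = -5 + (⅓)*(-7) = -5 - 7/3 = -22/3 ≈ -7.3333)
((-3 - 2) + n)*J = ((-3 - 2) - 22/3)*(-7) = (-5 - 22/3)*(-7) = -37/3*(-7) = 259/3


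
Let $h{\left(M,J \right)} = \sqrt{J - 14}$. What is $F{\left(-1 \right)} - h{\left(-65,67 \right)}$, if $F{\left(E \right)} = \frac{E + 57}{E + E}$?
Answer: $-28 - \sqrt{53} \approx -35.28$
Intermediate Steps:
$h{\left(M,J \right)} = \sqrt{-14 + J}$
$F{\left(E \right)} = \frac{57 + E}{2 E}$
$F{\left(-1 \right)} - h{\left(-65,67 \right)} = \frac{57 - 1}{2 \left(-1\right)} - \sqrt{-14 + 67} = \frac{1}{2} \left(-1\right) 56 - \sqrt{53} = -28 - \sqrt{53}$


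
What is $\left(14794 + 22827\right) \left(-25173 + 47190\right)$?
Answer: $828301557$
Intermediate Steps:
$\left(14794 + 22827\right) \left(-25173 + 47190\right) = 37621 \cdot 22017 = 828301557$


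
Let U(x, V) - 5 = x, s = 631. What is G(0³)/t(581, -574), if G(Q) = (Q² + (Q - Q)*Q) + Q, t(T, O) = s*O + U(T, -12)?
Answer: 0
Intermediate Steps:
U(x, V) = 5 + x
t(T, O) = 5 + T + 631*O (t(T, O) = 631*O + (5 + T) = 5 + T + 631*O)
G(Q) = Q + Q² (G(Q) = (Q² + 0*Q) + Q = (Q² + 0) + Q = Q² + Q = Q + Q²)
G(0³)/t(581, -574) = (0³*(1 + 0³))/(5 + 581 + 631*(-574)) = (0*(1 + 0))/(5 + 581 - 362194) = (0*1)/(-361608) = 0*(-1/361608) = 0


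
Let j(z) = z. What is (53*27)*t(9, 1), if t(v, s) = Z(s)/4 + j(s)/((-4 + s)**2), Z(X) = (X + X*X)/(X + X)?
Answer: 2067/4 ≈ 516.75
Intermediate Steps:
Z(X) = (X + X**2)/(2*X) (Z(X) = (X + X**2)/((2*X)) = (X + X**2)*(1/(2*X)) = (X + X**2)/(2*X))
t(v, s) = 1/8 + s/8 + s/(-4 + s)**2 (t(v, s) = (1/2 + s/2)/4 + s/((-4 + s)**2) = (1/2 + s/2)*(1/4) + s/(-4 + s)**2 = (1/8 + s/8) + s/(-4 + s)**2 = 1/8 + s/8 + s/(-4 + s)**2)
(53*27)*t(9, 1) = (53*27)*(1/8 + (1/8)*1 + 1/(-4 + 1)**2) = 1431*(1/8 + 1/8 + 1/(-3)**2) = 1431*(1/8 + 1/8 + 1*(1/9)) = 1431*(1/8 + 1/8 + 1/9) = 1431*(13/36) = 2067/4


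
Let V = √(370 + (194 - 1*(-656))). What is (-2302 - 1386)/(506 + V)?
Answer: -116633/15926 + 461*√305/15926 ≈ -6.8179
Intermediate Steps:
V = 2*√305 (V = √(370 + (194 + 656)) = √(370 + 850) = √1220 = 2*√305 ≈ 34.928)
(-2302 - 1386)/(506 + V) = (-2302 - 1386)/(506 + 2*√305) = -3688/(506 + 2*√305)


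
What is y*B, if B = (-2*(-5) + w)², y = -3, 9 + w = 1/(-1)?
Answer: 0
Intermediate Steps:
w = -10 (w = -9 + 1/(-1) = -9 - 1 = -10)
B = 0 (B = (-2*(-5) - 10)² = (10 - 10)² = 0² = 0)
y*B = -3*0 = 0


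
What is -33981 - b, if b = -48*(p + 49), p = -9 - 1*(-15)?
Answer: -31341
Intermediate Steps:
p = 6 (p = -9 + 15 = 6)
b = -2640 (b = -48*(6 + 49) = -48*55 = -2640)
-33981 - b = -33981 - 1*(-2640) = -33981 + 2640 = -31341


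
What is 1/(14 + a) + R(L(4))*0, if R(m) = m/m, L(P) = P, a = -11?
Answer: ⅓ ≈ 0.33333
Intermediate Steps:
R(m) = 1
1/(14 + a) + R(L(4))*0 = 1/(14 - 11) + 1*0 = 1/3 + 0 = ⅓ + 0 = ⅓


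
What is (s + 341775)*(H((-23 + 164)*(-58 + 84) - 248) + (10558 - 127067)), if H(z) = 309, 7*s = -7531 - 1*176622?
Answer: -36657315200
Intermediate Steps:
s = -184153/7 (s = (-7531 - 1*176622)/7 = (-7531 - 176622)/7 = (1/7)*(-184153) = -184153/7 ≈ -26308.)
(s + 341775)*(H((-23 + 164)*(-58 + 84) - 248) + (10558 - 127067)) = (-184153/7 + 341775)*(309 + (10558 - 127067)) = 2208272*(309 - 116509)/7 = (2208272/7)*(-116200) = -36657315200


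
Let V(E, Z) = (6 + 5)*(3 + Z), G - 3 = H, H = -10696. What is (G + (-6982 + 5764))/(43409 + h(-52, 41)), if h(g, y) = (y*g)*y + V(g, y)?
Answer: 11911/43519 ≈ 0.27370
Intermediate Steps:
G = -10693 (G = 3 - 10696 = -10693)
V(E, Z) = 33 + 11*Z (V(E, Z) = 11*(3 + Z) = 33 + 11*Z)
h(g, y) = 33 + 11*y + g*y² (h(g, y) = (y*g)*y + (33 + 11*y) = (g*y)*y + (33 + 11*y) = g*y² + (33 + 11*y) = 33 + 11*y + g*y²)
(G + (-6982 + 5764))/(43409 + h(-52, 41)) = (-10693 + (-6982 + 5764))/(43409 + (33 + 11*41 - 52*41²)) = (-10693 - 1218)/(43409 + (33 + 451 - 52*1681)) = -11911/(43409 + (33 + 451 - 87412)) = -11911/(43409 - 86928) = -11911/(-43519) = -11911*(-1/43519) = 11911/43519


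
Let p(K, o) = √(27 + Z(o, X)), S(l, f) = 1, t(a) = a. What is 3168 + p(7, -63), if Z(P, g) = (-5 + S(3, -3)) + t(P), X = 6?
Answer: 3168 + 2*I*√10 ≈ 3168.0 + 6.3246*I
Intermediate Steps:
Z(P, g) = -4 + P (Z(P, g) = (-5 + 1) + P = -4 + P)
p(K, o) = √(23 + o) (p(K, o) = √(27 + (-4 + o)) = √(23 + o))
3168 + p(7, -63) = 3168 + √(23 - 63) = 3168 + √(-40) = 3168 + 2*I*√10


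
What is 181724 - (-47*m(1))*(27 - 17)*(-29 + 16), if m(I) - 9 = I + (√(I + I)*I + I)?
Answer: 114514 - 6110*√2 ≈ 1.0587e+5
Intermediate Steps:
m(I) = 9 + 2*I + √2*I^(3/2) (m(I) = 9 + (I + (√(I + I)*I + I)) = 9 + (I + (√(2*I)*I + I)) = 9 + (I + ((√2*√I)*I + I)) = 9 + (I + (√2*I^(3/2) + I)) = 9 + (I + (I + √2*I^(3/2))) = 9 + (2*I + √2*I^(3/2)) = 9 + 2*I + √2*I^(3/2))
181724 - (-47*m(1))*(27 - 17)*(-29 + 16) = 181724 - (-47*(9 + 2*1 + √2*1^(3/2)))*(27 - 17)*(-29 + 16) = 181724 - (-47*(9 + 2 + √2*1))*10*(-13) = 181724 - (-47*(9 + 2 + √2))*(-130) = 181724 - (-47*(11 + √2))*(-130) = 181724 - (-517 - 47*√2)*(-130) = 181724 - (67210 + 6110*√2) = 181724 + (-67210 - 6110*√2) = 114514 - 6110*√2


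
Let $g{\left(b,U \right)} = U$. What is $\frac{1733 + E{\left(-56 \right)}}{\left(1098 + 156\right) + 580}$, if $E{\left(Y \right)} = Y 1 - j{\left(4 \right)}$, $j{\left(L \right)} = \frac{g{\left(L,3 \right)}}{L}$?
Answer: $\frac{6705}{7336} \approx 0.91399$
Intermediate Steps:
$j{\left(L \right)} = \frac{3}{L}$
$E{\left(Y \right)} = - \frac{3}{4} + Y$ ($E{\left(Y \right)} = Y 1 - \frac{3}{4} = Y - 3 \cdot \frac{1}{4} = Y - \frac{3}{4} = - \frac{3}{4} + Y$)
$\frac{1733 + E{\left(-56 \right)}}{\left(1098 + 156\right) + 580} = \frac{1733 - \frac{227}{4}}{\left(1098 + 156\right) + 580} = \frac{1733 - \frac{227}{4}}{1254 + 580} = \frac{6705}{4 \cdot 1834} = \frac{6705}{4} \cdot \frac{1}{1834} = \frac{6705}{7336}$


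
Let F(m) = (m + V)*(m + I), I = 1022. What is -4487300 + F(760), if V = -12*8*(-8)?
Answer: -1764404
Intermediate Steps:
V = 768 (V = -96*(-8) = 768)
F(m) = (768 + m)*(1022 + m) (F(m) = (m + 768)*(m + 1022) = (768 + m)*(1022 + m))
-4487300 + F(760) = -4487300 + (784896 + 760² + 1790*760) = -4487300 + (784896 + 577600 + 1360400) = -4487300 + 2722896 = -1764404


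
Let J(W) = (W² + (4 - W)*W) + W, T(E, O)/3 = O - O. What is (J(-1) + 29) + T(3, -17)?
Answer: 24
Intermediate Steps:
T(E, O) = 0 (T(E, O) = 3*(O - O) = 3*0 = 0)
J(W) = W + W² + W*(4 - W) (J(W) = (W² + W*(4 - W)) + W = W + W² + W*(4 - W))
(J(-1) + 29) + T(3, -17) = (5*(-1) + 29) + 0 = (-5 + 29) + 0 = 24 + 0 = 24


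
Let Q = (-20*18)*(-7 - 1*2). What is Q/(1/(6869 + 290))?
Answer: 23195160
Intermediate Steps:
Q = 3240 (Q = -360*(-7 - 2) = -360*(-9) = 3240)
Q/(1/(6869 + 290)) = 3240/(1/(6869 + 290)) = 3240/(1/7159) = 3240*7159 = 23195160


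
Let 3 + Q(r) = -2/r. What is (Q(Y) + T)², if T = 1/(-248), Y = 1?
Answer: 1540081/61504 ≈ 25.040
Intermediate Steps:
T = -1/248 ≈ -0.0040323
Q(r) = -3 - 2/r
(Q(Y) + T)² = ((-3 - 2/1) - 1/248)² = ((-3 - 2*1) - 1/248)² = ((-3 - 2) - 1/248)² = (-5 - 1/248)² = (-1241/248)² = 1540081/61504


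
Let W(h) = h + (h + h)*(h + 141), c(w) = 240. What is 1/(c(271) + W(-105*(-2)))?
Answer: 1/147870 ≈ 6.7627e-6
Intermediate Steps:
W(h) = h + 2*h*(141 + h) (W(h) = h + (2*h)*(141 + h) = h + 2*h*(141 + h))
1/(c(271) + W(-105*(-2))) = 1/(240 + (-105*(-2))*(283 + 2*(-105*(-2)))) = 1/(240 + 210*(283 + 2*210)) = 1/(240 + 210*(283 + 420)) = 1/(240 + 210*703) = 1/(240 + 147630) = 1/147870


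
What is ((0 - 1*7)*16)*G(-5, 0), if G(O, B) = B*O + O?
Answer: 560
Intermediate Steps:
G(O, B) = O + B*O
((0 - 1*7)*16)*G(-5, 0) = ((0 - 1*7)*16)*(-5*(1 + 0)) = ((0 - 7)*16)*(-5*1) = -7*16*(-5) = -112*(-5) = 560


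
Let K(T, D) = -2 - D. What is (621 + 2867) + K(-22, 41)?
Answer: 3445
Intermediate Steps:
(621 + 2867) + K(-22, 41) = (621 + 2867) + (-2 - 1*41) = 3488 + (-2 - 41) = 3488 - 43 = 3445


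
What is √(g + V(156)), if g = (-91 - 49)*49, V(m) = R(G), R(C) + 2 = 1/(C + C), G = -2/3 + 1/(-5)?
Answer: I*√4639102/26 ≈ 82.841*I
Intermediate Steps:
G = -13/15 (G = -2*⅓ + 1*(-⅕) = -⅔ - ⅕ = -13/15 ≈ -0.86667)
R(C) = -2 + 1/(2*C) (R(C) = -2 + 1/(C + C) = -2 + 1/(2*C))
V(m) = -67/26 (V(m) = -2 + 1/(2*(-13/15)) = -2 + (½)*(-15/13) = -2 - 15/26 = -67/26)
g = -6860 (g = -140*49 = -6860)
√(g + V(156)) = √(-6860 - 67/26) = √(-178427/26) = I*√4639102/26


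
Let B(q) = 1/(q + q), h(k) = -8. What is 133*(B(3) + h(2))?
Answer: -6251/6 ≈ -1041.8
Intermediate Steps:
B(q) = 1/(2*q)
133*(B(3) + h(2)) = 133*((½)/3 - 8) = 133*((½)*(⅓) - 8) = 133*(⅙ - 8) = 133*(-47/6) = -6251/6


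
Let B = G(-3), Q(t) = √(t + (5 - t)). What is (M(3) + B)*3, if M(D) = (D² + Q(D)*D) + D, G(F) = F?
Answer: 27 + 9*√5 ≈ 47.125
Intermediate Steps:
Q(t) = √5
M(D) = D + D² + D*√5 (M(D) = (D² + √5*D) + D = (D² + D*√5) + D = D + D² + D*√5)
B = -3
(M(3) + B)*3 = (3*(1 + 3 + √5) - 3)*3 = (3*(4 + √5) - 3)*3 = ((12 + 3*√5) - 3)*3 = (9 + 3*√5)*3 = 27 + 9*√5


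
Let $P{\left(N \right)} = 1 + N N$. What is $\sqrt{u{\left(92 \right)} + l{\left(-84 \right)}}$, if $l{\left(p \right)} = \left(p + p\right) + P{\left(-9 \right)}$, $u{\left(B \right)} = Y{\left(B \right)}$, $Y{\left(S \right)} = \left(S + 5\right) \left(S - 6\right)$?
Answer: $8 \sqrt{129} \approx 90.863$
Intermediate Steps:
$Y{\left(S \right)} = \left(-6 + S\right) \left(5 + S\right)$ ($Y{\left(S \right)} = \left(5 + S\right) \left(-6 + S\right) = \left(-6 + S\right) \left(5 + S\right)$)
$u{\left(B \right)} = -30 + B^{2} - B$
$P{\left(N \right)} = 1 + N^{2}$
$l{\left(p \right)} = 82 + 2 p$ ($l{\left(p \right)} = \left(p + p\right) + \left(1 + \left(-9\right)^{2}\right) = 2 p + \left(1 + 81\right) = 2 p + 82 = 82 + 2 p$)
$\sqrt{u{\left(92 \right)} + l{\left(-84 \right)}} = \sqrt{\left(-30 + 92^{2} - 92\right) + \left(82 + 2 \left(-84\right)\right)} = \sqrt{\left(-30 + 8464 - 92\right) + \left(82 - 168\right)} = \sqrt{8342 - 86} = \sqrt{8256} = 8 \sqrt{129}$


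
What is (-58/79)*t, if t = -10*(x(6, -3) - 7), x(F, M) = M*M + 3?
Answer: 2900/79 ≈ 36.709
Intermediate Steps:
x(F, M) = 3 + M² (x(F, M) = M² + 3 = 3 + M²)
t = -50 (t = -10*((3 + (-3)²) - 7) = -10*((3 + 9) - 7) = -10*(12 - 7) = -10*5 = -50)
(-58/79)*t = -58/79*(-50) = 2900/79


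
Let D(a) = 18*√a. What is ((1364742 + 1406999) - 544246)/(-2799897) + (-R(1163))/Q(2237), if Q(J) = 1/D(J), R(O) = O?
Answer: -2227495/2799897 - 20934*√2237 ≈ -9.9012e+5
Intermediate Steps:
Q(J) = 1/(18*√J)
((1364742 + 1406999) - 544246)/(-2799897) + (-R(1163))/Q(2237) = ((1364742 + 1406999) - 544246)/(-2799897) + (-1*1163)/((1/(18*√2237))) = (2771741 - 544246)*(-1/2799897) - 1163*18*√2237 = 2227495*(-1/2799897) - 1163*18*√2237 = -2227495/2799897 - 20934*√2237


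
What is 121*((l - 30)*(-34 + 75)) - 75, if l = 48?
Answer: 89223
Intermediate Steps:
121*((l - 30)*(-34 + 75)) - 75 = 121*((48 - 30)*(-34 + 75)) - 75 = 121*(18*41) - 75 = 121*738 - 75 = 89298 - 75 = 89223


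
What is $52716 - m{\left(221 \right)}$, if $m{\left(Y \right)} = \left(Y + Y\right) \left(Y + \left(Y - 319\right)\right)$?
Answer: $-1650$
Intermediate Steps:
$m{\left(Y \right)} = 2 Y \left(-319 + 2 Y\right)$ ($m{\left(Y \right)} = 2 Y \left(Y + \left(-319 + Y\right)\right) = 2 Y \left(-319 + 2 Y\right)$)
$52716 - m{\left(221 \right)} = 52716 - 2 \cdot 221 \left(-319 + 2 \cdot 221\right) = 52716 - 2 \cdot 221 \left(-319 + 442\right) = 52716 - 2 \cdot 221 \cdot 123 = 52716 - 54366 = -1650$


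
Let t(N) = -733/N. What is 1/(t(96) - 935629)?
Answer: -96/89821117 ≈ -1.0688e-6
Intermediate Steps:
1/(t(96) - 935629) = 1/(-733/96 - 935629) = 1/(-89821117/96) = -96/89821117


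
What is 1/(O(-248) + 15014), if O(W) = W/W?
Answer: 1/15015 ≈ 6.6600e-5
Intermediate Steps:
O(W) = 1
1/(O(-248) + 15014) = 1/(1 + 15014) = 1/15015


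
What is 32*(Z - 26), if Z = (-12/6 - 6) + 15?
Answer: -608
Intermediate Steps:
Z = 7 (Z = (-12*1/6 - 6) + 15 = (-2 - 6) + 15 = -8 + 15 = 7)
32*(Z - 26) = 32*(7 - 26) = 32*(-19) = -608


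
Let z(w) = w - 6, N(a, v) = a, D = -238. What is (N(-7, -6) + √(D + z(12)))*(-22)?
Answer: 154 - 44*I*√58 ≈ 154.0 - 335.09*I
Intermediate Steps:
z(w) = -6 + w
(N(-7, -6) + √(D + z(12)))*(-22) = (-7 + √(-238 + (-6 + 12)))*(-22) = (-7 + √(-238 + 6))*(-22) = (-7 + √(-232))*(-22) = (-7 + 2*I*√58)*(-22) = 154 - 44*I*√58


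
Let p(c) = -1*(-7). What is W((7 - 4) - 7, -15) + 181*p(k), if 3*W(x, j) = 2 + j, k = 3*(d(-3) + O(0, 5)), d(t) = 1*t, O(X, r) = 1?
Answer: 3788/3 ≈ 1262.7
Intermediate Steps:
d(t) = t
k = -6 (k = 3*(-3 + 1) = 3*(-2) = -6)
p(c) = 7
W(x, j) = ⅔ + j/3 (W(x, j) = (2 + j)/3 = ⅔ + j/3)
W((7 - 4) - 7, -15) + 181*p(k) = (⅔ + (⅓)*(-15)) + 181*7 = (⅔ - 5) + 1267 = -13/3 + 1267 = 3788/3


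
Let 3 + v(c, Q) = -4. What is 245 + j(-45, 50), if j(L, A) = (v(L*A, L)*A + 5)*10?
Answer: -3205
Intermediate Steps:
v(c, Q) = -7 (v(c, Q) = -3 - 4 = -7)
j(L, A) = 50 - 70*A (j(L, A) = (-7*A + 5)*10 = (5 - 7*A)*10 = 50 - 70*A)
245 + j(-45, 50) = 245 + (50 - 70*50) = 245 + (50 - 3500) = 245 - 3450 = -3205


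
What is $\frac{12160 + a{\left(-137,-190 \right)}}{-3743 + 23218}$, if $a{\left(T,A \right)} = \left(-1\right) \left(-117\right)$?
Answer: $\frac{12277}{19475} \approx 0.6304$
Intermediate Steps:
$a{\left(T,A \right)} = 117$
$\frac{12160 + a{\left(-137,-190 \right)}}{-3743 + 23218} = \frac{12160 + 117}{-3743 + 23218} = \frac{12277}{19475}$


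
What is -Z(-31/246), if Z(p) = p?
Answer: 31/246 ≈ 0.12602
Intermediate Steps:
-Z(-31/246) = -(-31)/246 = -1*(-31/246) = 31/246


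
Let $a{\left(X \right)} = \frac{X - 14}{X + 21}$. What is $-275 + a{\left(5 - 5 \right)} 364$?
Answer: $- \frac{1553}{3} \approx -517.67$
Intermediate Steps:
$a{\left(X \right)} = \frac{-14 + X}{21 + X}$
$-275 + a{\left(5 - 5 \right)} 364 = -275 + \frac{-14 + \left(5 - 5\right)}{21 + \left(5 - 5\right)} 364 = -275 + \frac{-14 + 0}{21 + 0} \cdot 364 = -275 + \frac{1}{21} \left(-14\right) 364 = -275 - \frac{728}{3} = - \frac{1553}{3}$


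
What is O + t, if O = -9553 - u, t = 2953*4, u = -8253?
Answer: 10512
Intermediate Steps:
t = 11812
O = -1300 (O = -9553 - 1*(-8253) = -9553 + 8253 = -1300)
O + t = -1300 + 11812 = 10512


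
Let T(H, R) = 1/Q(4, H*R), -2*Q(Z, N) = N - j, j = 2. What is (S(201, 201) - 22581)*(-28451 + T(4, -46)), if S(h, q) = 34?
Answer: 59658054274/93 ≈ 6.4148e+8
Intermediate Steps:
Q(Z, N) = 1 - N/2 (Q(Z, N) = -(N - 1*2)/2 = -(N - 2)/2 = -(-2 + N)/2 = 1 - N/2)
T(H, R) = 1/(1 - H*R/2)
(S(201, 201) - 22581)*(-28451 + T(4, -46)) = (34 - 22581)*(-28451 - 2/(-2 + 4*(-46))) = -22547*(-28451 - 2/(-2 - 184)) = -22547*(-28451 - 2/(-186)) = -22547*(-28451 - 2*(-1/186)) = -22547*(-28451 + 1/93) = -22547*(-2645942/93) = 59658054274/93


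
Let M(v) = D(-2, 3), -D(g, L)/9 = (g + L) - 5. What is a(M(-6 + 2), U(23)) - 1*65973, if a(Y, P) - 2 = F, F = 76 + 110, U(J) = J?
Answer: -65785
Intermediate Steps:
F = 186
D(g, L) = 45 - 9*L - 9*g (D(g, L) = -9*((g + L) - 5) = -9*((L + g) - 5) = -9*(-5 + L + g) = 45 - 9*L - 9*g)
M(v) = 36 (M(v) = 45 - 9*3 - 9*(-2) = 45 - 27 + 18 = 36)
a(Y, P) = 188 (a(Y, P) = 2 + 186 = 188)
a(M(-6 + 2), U(23)) - 1*65973 = 188 - 1*65973 = 188 - 65973 = -65785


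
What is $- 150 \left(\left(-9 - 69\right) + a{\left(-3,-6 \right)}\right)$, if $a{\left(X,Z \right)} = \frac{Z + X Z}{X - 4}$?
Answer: $\frac{83700}{7} \approx 11957.0$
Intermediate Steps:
$a{\left(X,Z \right)} = \frac{Z + X Z}{-4 + X}$
$- 150 \left(\left(-9 - 69\right) + a{\left(-3,-6 \right)}\right) = - 150 \left(\left(-9 - 69\right) - \frac{6 \left(1 - 3\right)}{-4 - 3}\right) = - 150 \left(\left(-9 - 69\right) - 6 \frac{1}{-7} \left(-2\right)\right) = - 150 \left(-78 - \left(- \frac{6}{7}\right) \left(-2\right)\right) = - 150 \left(-78 - \frac{12}{7}\right) = \left(-150\right) \left(- \frac{558}{7}\right) = \frac{83700}{7}$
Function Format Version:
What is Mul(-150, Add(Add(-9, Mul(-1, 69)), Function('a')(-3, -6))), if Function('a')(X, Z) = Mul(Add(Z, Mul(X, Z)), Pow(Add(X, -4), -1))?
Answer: Rational(83700, 7) ≈ 11957.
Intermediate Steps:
Function('a')(X, Z) = Mul(Pow(Add(-4, X), -1), Add(Z, Mul(X, Z))) (Function('a')(X, Z) = Mul(Add(Z, Mul(X, Z)), Pow(Add(-4, X), -1)) = Mul(Pow(Add(-4, X), -1), Add(Z, Mul(X, Z))))
Mul(-150, Add(Add(-9, Mul(-1, 69)), Function('a')(-3, -6))) = Mul(-150, Add(Add(-9, Mul(-1, 69)), Mul(-6, Pow(Add(-4, -3), -1), Add(1, -3)))) = Mul(-150, Add(Add(-9, -69), Mul(-6, Pow(-7, -1), -2))) = Mul(-150, Add(-78, Mul(-6, Rational(-1, 7), -2))) = Mul(-150, Add(-78, Rational(-12, 7))) = Mul(-150, Rational(-558, 7)) = Rational(83700, 7)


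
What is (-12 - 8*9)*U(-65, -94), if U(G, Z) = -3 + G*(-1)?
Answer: -5208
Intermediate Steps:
U(G, Z) = -3 - G
(-12 - 8*9)*U(-65, -94) = (-12 - 8*9)*(-3 - 1*(-65)) = (-12 - 72)*(-3 + 65) = -84*62 = -5208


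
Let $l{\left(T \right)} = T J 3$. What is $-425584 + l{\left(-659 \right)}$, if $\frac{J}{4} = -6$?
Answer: $-378136$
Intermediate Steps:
$J = -24$ ($J = 4 \left(-6\right) = -24$)
$l{\left(T \right)} = - 72 T$ ($l{\left(T \right)} = T \left(-24\right) 3 = - 24 T 3 = - 72 T$)
$-425584 + l{\left(-659 \right)} = -425584 - -47448 = -425584 + 47448 = -378136$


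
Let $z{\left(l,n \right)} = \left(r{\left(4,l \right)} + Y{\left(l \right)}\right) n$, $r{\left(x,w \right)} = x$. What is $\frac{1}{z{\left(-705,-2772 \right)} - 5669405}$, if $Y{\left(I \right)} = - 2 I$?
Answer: $- \frac{1}{9589013} \approx -1.0429 \cdot 10^{-7}$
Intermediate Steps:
$z{\left(l,n \right)} = n \left(4 - 2 l\right)$ ($z{\left(l,n \right)} = \left(4 - 2 l\right) n = n \left(4 - 2 l\right)$)
$\frac{1}{z{\left(-705,-2772 \right)} - 5669405} = \frac{1}{2 \left(-2772\right) \left(2 - -705\right) - 5669405} = \frac{1}{2 \left(-2772\right) \left(2 + 705\right) - 5669405} = \frac{1}{2 \left(-2772\right) 707 - 5669405} = \frac{1}{-3919608 - 5669405} = \frac{1}{-9589013} = - \frac{1}{9589013}$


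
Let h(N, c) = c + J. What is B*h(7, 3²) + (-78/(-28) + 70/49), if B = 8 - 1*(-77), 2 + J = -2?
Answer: 6009/14 ≈ 429.21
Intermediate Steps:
J = -4 (J = -2 - 2 = -4)
B = 85 (B = 8 + 77 = 85)
h(N, c) = -4 + c (h(N, c) = c - 4 = -4 + c)
B*h(7, 3²) + (-78/(-28) + 70/49) = 85*(-4 + 3²) + (-78/(-28) + 70/49) = 85*(-4 + 9) + (-78*(-1/28) + 70*(1/49)) = 85*5 + (39/14 + 10/7) = 425 + 59/14 = 6009/14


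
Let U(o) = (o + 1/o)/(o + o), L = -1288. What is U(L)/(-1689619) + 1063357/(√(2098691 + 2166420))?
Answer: -1658945/5605966604672 + 1063357*√4265111/4265111 ≈ 514.89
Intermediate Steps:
U(o) = (o + 1/o)/(2*o) (U(o) = (o + 1/o)/((2*o)) = (o + 1/o)*(1/(2*o)) = (o + 1/o)/(2*o))
U(L)/(-1689619) + 1063357/(√(2098691 + 2166420)) = ((½)*(1 + (-1288)²)/(-1288)²)/(-1689619) + 1063357/(√(2098691 + 2166420)) = ((½)*(1/1658944)*(1 + 1658944))*(-1/1689619) + 1063357/(√4265111) = ((½)*(1/1658944)*1658945)*(-1/1689619) + 1063357*(√4265111/4265111) = (1658945/3317888)*(-1/1689619) + 1063357*√4265111/4265111 = -1658945/5605966604672 + 1063357*√4265111/4265111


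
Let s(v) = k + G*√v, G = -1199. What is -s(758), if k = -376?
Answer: 376 + 1199*√758 ≈ 33387.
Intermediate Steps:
s(v) = -376 - 1199*√v
-s(758) = -(-376 - 1199*√758) = 376 + 1199*√758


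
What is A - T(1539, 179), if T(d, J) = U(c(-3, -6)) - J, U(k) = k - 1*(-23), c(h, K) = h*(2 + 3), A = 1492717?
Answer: 1492888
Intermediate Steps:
c(h, K) = 5*h (c(h, K) = h*5 = 5*h)
U(k) = 23 + k (U(k) = k + 23 = 23 + k)
T(d, J) = 8 - J (T(d, J) = (23 + 5*(-3)) - J = (23 - 15) - J = 8 - J)
A - T(1539, 179) = 1492717 - (8 - 1*179) = 1492717 - (8 - 179) = 1492717 - 1*(-171) = 1492717 + 171 = 1492888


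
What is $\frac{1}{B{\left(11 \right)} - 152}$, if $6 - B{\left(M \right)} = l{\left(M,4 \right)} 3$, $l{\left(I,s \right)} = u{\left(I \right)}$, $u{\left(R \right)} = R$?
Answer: $- \frac{1}{179} \approx -0.0055866$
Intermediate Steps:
$l{\left(I,s \right)} = I$
$B{\left(M \right)} = 6 - 3 M$ ($B{\left(M \right)} = 6 - M 3 = 6 - 3 M$)
$\frac{1}{B{\left(11 \right)} - 152} = \frac{1}{\left(6 - 33\right) - 152} = \frac{1}{-27 - 152} = \frac{1}{-179} = - \frac{1}{179}$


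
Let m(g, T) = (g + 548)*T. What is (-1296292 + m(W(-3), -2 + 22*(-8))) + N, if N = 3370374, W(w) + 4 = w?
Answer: 1977784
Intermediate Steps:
W(w) = -4 + w
m(g, T) = T*(548 + g) (m(g, T) = (548 + g)*T = T*(548 + g))
(-1296292 + m(W(-3), -2 + 22*(-8))) + N = (-1296292 + (-2 + 22*(-8))*(548 + (-4 - 3))) + 3370374 = (-1296292 + (-2 - 176)*(548 - 7)) + 3370374 = (-1296292 - 178*541) + 3370374 = (-1296292 - 96298) + 3370374 = -1392590 + 3370374 = 1977784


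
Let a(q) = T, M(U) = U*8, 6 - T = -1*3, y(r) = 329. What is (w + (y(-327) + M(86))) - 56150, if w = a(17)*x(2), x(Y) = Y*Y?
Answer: -55097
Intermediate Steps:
T = 9 (T = 6 - (-1)*3 = 6 - 1*(-3) = 6 + 3 = 9)
x(Y) = Y²
M(U) = 8*U
a(q) = 9
w = 36 (w = 9*2² = 9*4 = 36)
(w + (y(-327) + M(86))) - 56150 = (36 + (329 + 8*86)) - 56150 = (36 + (329 + 688)) - 56150 = (36 + 1017) - 56150 = 1053 - 56150 = -55097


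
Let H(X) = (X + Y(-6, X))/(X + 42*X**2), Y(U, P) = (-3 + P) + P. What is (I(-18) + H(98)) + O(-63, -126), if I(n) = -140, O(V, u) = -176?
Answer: -127494965/403466 ≈ -316.00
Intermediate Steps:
Y(U, P) = -3 + 2*P
H(X) = (-3 + 3*X)/(X + 42*X**2) (H(X) = (X + (-3 + 2*X))/(X + 42*X**2) = (-3 + 3*X)/(X + 42*X**2))
(I(-18) + H(98)) + O(-63, -126) = (-140 + 3*(-1 + 98)/(98*(1 + 42*98))) - 176 = (-140 + 3*(1/98)*97/(1 + 4116)) - 176 = (-140 + 3*(1/98)*97/4117) - 176 = (-140 + 3*(1/98)*(1/4117)*97) - 176 = (-140 + 291/403466) - 176 = -56484949/403466 - 176 = -127494965/403466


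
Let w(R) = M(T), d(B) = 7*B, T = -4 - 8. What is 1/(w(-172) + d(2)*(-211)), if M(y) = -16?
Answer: -1/2970 ≈ -0.00033670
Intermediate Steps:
T = -12
w(R) = -16
1/(w(-172) + d(2)*(-211)) = 1/(-16 + (7*2)*(-211)) = 1/(-16 + 14*(-211)) = 1/(-16 - 2954) = 1/(-2970) = -1/2970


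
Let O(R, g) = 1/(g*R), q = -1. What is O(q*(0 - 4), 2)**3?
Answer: 1/512 ≈ 0.0019531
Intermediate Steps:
O(R, g) = 1/(R*g)
O(q*(0 - 4), 2)**3 = (1/(-(0 - 4)*2))**3 = ((1/2)/(-1*(-4)))**3 = ((1/2)/4)**3 = ((1/4)*(1/2))**3 = (1/8)**3 = 1/512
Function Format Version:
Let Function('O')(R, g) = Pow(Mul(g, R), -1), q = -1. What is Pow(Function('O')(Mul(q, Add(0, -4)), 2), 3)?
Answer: Rational(1, 512) ≈ 0.0019531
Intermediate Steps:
Function('O')(R, g) = Mul(Pow(R, -1), Pow(g, -1)) (Function('O')(R, g) = Pow(Mul(R, g), -1) = Mul(Pow(R, -1), Pow(g, -1)))
Pow(Function('O')(Mul(q, Add(0, -4)), 2), 3) = Pow(Mul(Pow(Mul(-1, Add(0, -4)), -1), Pow(2, -1)), 3) = Pow(Mul(Pow(Mul(-1, -4), -1), Rational(1, 2)), 3) = Pow(Mul(Pow(4, -1), Rational(1, 2)), 3) = Pow(Mul(Rational(1, 4), Rational(1, 2)), 3) = Pow(Rational(1, 8), 3) = Rational(1, 512)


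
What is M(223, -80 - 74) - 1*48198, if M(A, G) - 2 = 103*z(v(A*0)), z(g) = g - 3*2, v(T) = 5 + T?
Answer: -48299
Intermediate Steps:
z(g) = -6 + g (z(g) = g - 6 = -6 + g)
M(A, G) = -101 (M(A, G) = 2 + 103*(-6 + (5 + A*0)) = 2 + 103*(-6 + (5 + 0)) = 2 + 103*(-6 + 5) = 2 + 103*(-1) = 2 - 103 = -101)
M(223, -80 - 74) - 1*48198 = -101 - 1*48198 = -101 - 48198 = -48299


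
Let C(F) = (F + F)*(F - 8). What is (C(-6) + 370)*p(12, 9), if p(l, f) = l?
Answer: 6456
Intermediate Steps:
C(F) = 2*F*(-8 + F) (C(F) = (2*F)*(-8 + F) = 2*F*(-8 + F))
(C(-6) + 370)*p(12, 9) = (2*(-6)*(-8 - 6) + 370)*12 = (2*(-6)*(-14) + 370)*12 = (168 + 370)*12 = 538*12 = 6456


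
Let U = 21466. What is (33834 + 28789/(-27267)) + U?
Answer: 1507836311/27267 ≈ 55299.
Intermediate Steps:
(33834 + 28789/(-27267)) + U = (33834 + 28789/(-27267)) + 21466 = (33834 + 28789*(-1/27267)) + 21466 = (33834 - 28789/27267) + 21466 = 922522889/27267 + 21466 = 1507836311/27267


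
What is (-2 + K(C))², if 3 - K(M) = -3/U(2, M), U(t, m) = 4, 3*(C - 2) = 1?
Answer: 49/16 ≈ 3.0625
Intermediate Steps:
C = 7/3 (C = 2 + (⅓)*1 = 2 + ⅓ = 7/3 ≈ 2.3333)
K(M) = 15/4 (K(M) = 3 - (-3)/4 = 3 - 1*(-¾) = 3 + ¾ = 15/4)
(-2 + K(C))² = (-2 + 15/4)² = (7/4)² = 49/16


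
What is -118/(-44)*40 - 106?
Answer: 14/11 ≈ 1.2727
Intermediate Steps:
-118/(-44)*40 - 106 = -118*(-1/44)*40 - 106 = (59/22)*40 - 106 = 1180/11 - 106 = 14/11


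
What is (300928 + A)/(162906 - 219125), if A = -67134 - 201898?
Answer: -31896/56219 ≈ -0.56735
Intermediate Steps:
A = -269032
(300928 + A)/(162906 - 219125) = (300928 - 269032)/(162906 - 219125) = 31896/(-56219) = 31896*(-1/56219) = -31896/56219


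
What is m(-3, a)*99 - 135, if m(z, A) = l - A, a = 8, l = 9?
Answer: -36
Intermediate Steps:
m(z, A) = 9 - A
m(-3, a)*99 - 135 = (9 - 1*8)*99 - 135 = (9 - 8)*99 - 135 = 1*99 - 135 = 99 - 135 = -36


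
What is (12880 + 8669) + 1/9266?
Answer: 199673035/9266 ≈ 21549.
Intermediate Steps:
(12880 + 8669) + 1/9266 = 21549 + 1/9266 = 199673035/9266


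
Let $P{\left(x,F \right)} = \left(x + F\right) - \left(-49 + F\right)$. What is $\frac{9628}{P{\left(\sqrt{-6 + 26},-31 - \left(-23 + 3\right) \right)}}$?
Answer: $\frac{471772}{2381} - \frac{19256 \sqrt{5}}{2381} \approx 180.06$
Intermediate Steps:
$P{\left(x,F \right)} = 49 + x$ ($P{\left(x,F \right)} = \left(F + x\right) - \left(-49 + F\right) = 49 + x$)
$\frac{9628}{P{\left(\sqrt{-6 + 26},-31 - \left(-23 + 3\right) \right)}} = \frac{9628}{49 + \sqrt{-6 + 26}} = \frac{9628}{49 + \sqrt{20}} = \frac{9628}{49 + 2 \sqrt{5}}$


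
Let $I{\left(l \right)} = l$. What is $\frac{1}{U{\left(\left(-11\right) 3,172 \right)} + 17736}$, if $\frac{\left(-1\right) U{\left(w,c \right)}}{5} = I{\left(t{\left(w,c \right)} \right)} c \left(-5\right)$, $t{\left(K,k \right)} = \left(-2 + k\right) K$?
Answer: $- \frac{1}{24105264} \approx -4.1485 \cdot 10^{-8}$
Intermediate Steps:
$t{\left(K,k \right)} = K \left(-2 + k\right)$
$U{\left(w,c \right)} = 25 c w \left(-2 + c\right)$ ($U{\left(w,c \right)} = - 5 w \left(-2 + c\right) c \left(-5\right) = - 5 c w \left(-2 + c\right) \left(-5\right) = - 5 \left(- 5 c w \left(-2 + c\right)\right) = 25 c w \left(-2 + c\right)$)
$\frac{1}{U{\left(\left(-11\right) 3,172 \right)} + 17736} = \frac{1}{25 \cdot 172 \left(\left(-11\right) 3\right) \left(-2 + 172\right) + 17736} = \frac{1}{25 \cdot 172 \left(-33\right) 170 + 17736} = \frac{1}{-24123000 + 17736} = \frac{1}{-24105264} = - \frac{1}{24105264}$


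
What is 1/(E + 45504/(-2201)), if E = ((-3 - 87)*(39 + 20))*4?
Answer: -2201/46794744 ≈ -4.7035e-5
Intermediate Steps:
E = -21240 (E = -90*59*4 = -5310*4 = -21240)
1/(E + 45504/(-2201)) = 1/(-21240 + 45504/(-2201)) = 1/(-21240 + 45504*(-1/2201)) = 1/(-21240 - 45504/2201) = 1/(-46794744/2201) = -2201/46794744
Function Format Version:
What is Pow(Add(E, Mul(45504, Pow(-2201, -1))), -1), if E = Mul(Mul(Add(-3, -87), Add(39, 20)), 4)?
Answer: Rational(-2201, 46794744) ≈ -4.7035e-5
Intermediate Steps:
E = -21240 (E = Mul(Mul(-90, 59), 4) = Mul(-5310, 4) = -21240)
Pow(Add(E, Mul(45504, Pow(-2201, -1))), -1) = Pow(Add(-21240, Mul(45504, Pow(-2201, -1))), -1) = Pow(Add(-21240, Mul(45504, Rational(-1, 2201))), -1) = Pow(Add(-21240, Rational(-45504, 2201)), -1) = Pow(Rational(-46794744, 2201), -1) = Rational(-2201, 46794744)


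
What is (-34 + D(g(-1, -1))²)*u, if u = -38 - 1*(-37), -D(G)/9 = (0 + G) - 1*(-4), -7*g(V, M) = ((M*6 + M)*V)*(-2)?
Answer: -2882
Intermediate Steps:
g(V, M) = 2*M*V (g(V, M) = -(M*6 + M)*V*(-2)/7 = -(6*M + M)*V*(-2)/7 = -(7*M)*V*(-2)/7 = -7*M*V*(-2)/7 = -(-2)*M*V = 2*M*V)
D(G) = -36 - 9*G (D(G) = -9*((0 + G) - 1*(-4)) = -9*(G + 4) = -9*(4 + G) = -36 - 9*G)
u = -1 (u = -38 + 37 = -1)
(-34 + D(g(-1, -1))²)*u = (-34 + (-36 - 18*(-1)*(-1))²)*(-1) = (-34 + (-36 - 9*2)²)*(-1) = (-34 + (-36 - 18)²)*(-1) = (-34 + (-54)²)*(-1) = (-34 + 2916)*(-1) = 2882*(-1) = -2882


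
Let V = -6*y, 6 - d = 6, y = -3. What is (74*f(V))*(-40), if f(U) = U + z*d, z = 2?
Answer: -53280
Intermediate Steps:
d = 0 (d = 6 - 1*6 = 6 - 6 = 0)
V = 18 (V = -6*(-3) = 18)
f(U) = U (f(U) = U + 2*0 = U + 0 = U)
(74*f(V))*(-40) = (74*18)*(-40) = 1332*(-40) = -53280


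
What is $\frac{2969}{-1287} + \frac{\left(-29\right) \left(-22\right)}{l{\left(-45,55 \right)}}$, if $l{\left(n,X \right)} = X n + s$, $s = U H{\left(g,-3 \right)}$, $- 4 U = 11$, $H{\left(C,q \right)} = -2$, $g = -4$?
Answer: $- \frac{1482373}{577863} \approx -2.5653$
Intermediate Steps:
$U = - \frac{11}{4}$ ($U = \left(- \frac{1}{4}\right) 11 = - \frac{11}{4} \approx -2.75$)
$s = \frac{11}{2}$ ($s = \left(- \frac{11}{4}\right) \left(-2\right) = \frac{11}{2} \approx 5.5$)
$l{\left(n,X \right)} = \frac{11}{2} + X n$ ($l{\left(n,X \right)} = X n + \frac{11}{2} = \frac{11}{2} + X n$)
$\frac{2969}{-1287} + \frac{\left(-29\right) \left(-22\right)}{l{\left(-45,55 \right)}} = \frac{2969}{-1287} + \frac{\left(-29\right) \left(-22\right)}{\frac{11}{2} + 55 \left(-45\right)} = 2969 \left(- \frac{1}{1287}\right) + \frac{638}{\frac{11}{2} - 2475} = - \frac{2969}{1287} + \frac{638}{- \frac{4939}{2}} = - \frac{2969}{1287} + 638 \left(- \frac{2}{4939}\right) = - \frac{2969}{1287} - \frac{116}{449} = - \frac{1482373}{577863}$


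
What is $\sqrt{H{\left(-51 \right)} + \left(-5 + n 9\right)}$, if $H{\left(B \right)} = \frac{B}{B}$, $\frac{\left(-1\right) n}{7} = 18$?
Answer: $i \sqrt{1138} \approx 33.734 i$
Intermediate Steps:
$n = -126$ ($n = \left(-7\right) 18 = -126$)
$H{\left(B \right)} = 1$
$\sqrt{H{\left(-51 \right)} + \left(-5 + n 9\right)} = \sqrt{1 - 1139} = \sqrt{-1138} = i \sqrt{1138}$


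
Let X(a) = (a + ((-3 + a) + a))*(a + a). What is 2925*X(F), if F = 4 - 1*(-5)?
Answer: 1263600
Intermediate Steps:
F = 9 (F = 4 + 5 = 9)
X(a) = 2*a*(-3 + 3*a) (X(a) = (a + (-3 + 2*a))*(2*a) = (-3 + 3*a)*(2*a) = 2*a*(-3 + 3*a))
2925*X(F) = 2925*(6*9*(-1 + 9)) = 2925*(6*9*8) = 2925*432 = 1263600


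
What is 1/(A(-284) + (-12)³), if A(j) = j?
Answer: -1/2012 ≈ -0.00049702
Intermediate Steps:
1/(A(-284) + (-12)³) = 1/(-284 + (-12)³) = 1/(-284 - 1728) = 1/(-2012) = -1/2012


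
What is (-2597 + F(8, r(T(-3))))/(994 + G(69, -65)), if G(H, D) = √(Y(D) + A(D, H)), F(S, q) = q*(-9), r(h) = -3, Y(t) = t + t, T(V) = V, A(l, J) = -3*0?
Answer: -1277290/494083 + 1285*I*√130/494083 ≈ -2.5852 + 0.029653*I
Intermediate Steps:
A(l, J) = 0
Y(t) = 2*t
F(S, q) = -9*q
G(H, D) = √2*√D (G(H, D) = √(2*D + 0) = √(2*D) = √2*√D)
(-2597 + F(8, r(T(-3))))/(994 + G(69, -65)) = (-2597 - 9*(-3))/(994 + √2*√(-65)) = (-2597 + 27)/(994 + √2*(I*√65)) = -2570/(994 + I*√130)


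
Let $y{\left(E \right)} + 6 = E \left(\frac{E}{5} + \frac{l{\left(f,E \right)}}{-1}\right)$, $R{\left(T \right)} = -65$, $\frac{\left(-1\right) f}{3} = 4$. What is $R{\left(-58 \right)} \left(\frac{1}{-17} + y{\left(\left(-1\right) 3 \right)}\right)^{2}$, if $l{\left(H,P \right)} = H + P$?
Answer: $- \frac{227902597}{1445} \approx -1.5772 \cdot 10^{5}$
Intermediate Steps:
$f = -12$ ($f = \left(-3\right) 4 = -12$)
$y{\left(E \right)} = -6 + E \left(12 - \frac{4 E}{5}\right)$ ($y{\left(E \right)} = -6 + E \left(\frac{E}{5} + \frac{-12 + E}{-1}\right) = -6 + E \left(E \frac{1}{5} + \left(-12 + E\right) \left(-1\right)\right) = -6 + E \left(\frac{E}{5} - \left(-12 + E\right)\right) = -6 + E \left(12 - \frac{4 E}{5}\right)$)
$R{\left(-58 \right)} \left(\frac{1}{-17} + y{\left(\left(-1\right) 3 \right)}\right)^{2} = - 65 \left(\frac{1}{-17} - \left(6 + \frac{36}{5} - \left(-12\right) 3\right)\right)^{2} = - 65 \left(- \frac{1}{17} - \left(42 + \frac{36}{5}\right)\right)^{2} = - 65 \left(- \frac{1}{17} - \frac{246}{5}\right)^{2} = - 65 \left(- \frac{4187}{85}\right)^{2} = \left(-65\right) \frac{17530969}{7225} = - \frac{227902597}{1445}$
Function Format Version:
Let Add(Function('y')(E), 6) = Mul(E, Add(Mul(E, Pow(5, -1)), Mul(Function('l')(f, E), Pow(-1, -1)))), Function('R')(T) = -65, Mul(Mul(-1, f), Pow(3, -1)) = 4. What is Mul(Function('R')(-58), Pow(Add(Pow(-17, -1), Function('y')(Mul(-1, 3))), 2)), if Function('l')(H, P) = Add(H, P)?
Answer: Rational(-227902597, 1445) ≈ -1.5772e+5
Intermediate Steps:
f = -12 (f = Mul(-3, 4) = -12)
Function('y')(E) = Add(-6, Mul(E, Add(12, Mul(Rational(-4, 5), E)))) (Function('y')(E) = Add(-6, Mul(E, Add(Mul(E, Pow(5, -1)), Mul(Add(-12, E), Pow(-1, -1))))) = Add(-6, Mul(E, Add(Mul(E, Rational(1, 5)), Mul(Add(-12, E), -1)))) = Add(-6, Mul(E, Add(Mul(Rational(1, 5), E), Add(12, Mul(-1, E))))) = Add(-6, Mul(E, Add(12, Mul(Rational(-4, 5), E)))))
Mul(Function('R')(-58), Pow(Add(Pow(-17, -1), Function('y')(Mul(-1, 3))), 2)) = Mul(-65, Pow(Add(Pow(-17, -1), Add(-6, Mul(12, Mul(-1, 3)), Mul(Rational(-4, 5), Pow(Mul(-1, 3), 2)))), 2)) = Mul(-65, Pow(Add(Rational(-1, 17), Add(-6, Mul(12, -3), Mul(Rational(-4, 5), Pow(-3, 2)))), 2)) = Mul(-65, Pow(Add(Rational(-1, 17), Add(-6, -36, Mul(Rational(-4, 5), 9))), 2)) = Mul(-65, Pow(Add(Rational(-1, 17), Add(-6, -36, Rational(-36, 5))), 2)) = Mul(-65, Pow(Add(Rational(-1, 17), Rational(-246, 5)), 2)) = Mul(-65, Pow(Rational(-4187, 85), 2)) = Mul(-65, Rational(17530969, 7225)) = Rational(-227902597, 1445)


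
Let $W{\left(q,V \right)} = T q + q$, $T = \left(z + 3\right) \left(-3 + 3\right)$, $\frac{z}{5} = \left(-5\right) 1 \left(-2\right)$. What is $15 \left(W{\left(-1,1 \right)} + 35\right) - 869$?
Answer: $-359$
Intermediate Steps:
$z = 50$ ($z = 5 \left(-5\right) 1 \left(-2\right) = 5 \left(\left(-5\right) \left(-2\right)\right) = 5 \cdot 10 = 50$)
$T = 0$ ($T = \left(50 + 3\right) \left(-3 + 3\right) = 53 \cdot 0 = 0$)
$W{\left(q,V \right)} = q$ ($W{\left(q,V \right)} = 0 q + q = 0 + q = q$)
$15 \left(W{\left(-1,1 \right)} + 35\right) - 869 = 15 \left(-1 + 35\right) - 869 = 15 \cdot 34 - 869 = 510 - 869 = -359$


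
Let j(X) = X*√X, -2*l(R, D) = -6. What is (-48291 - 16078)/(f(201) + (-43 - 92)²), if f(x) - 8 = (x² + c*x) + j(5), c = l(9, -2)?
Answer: -3813026453/3509022044 + 321845*√5/3509022044 ≈ -1.0864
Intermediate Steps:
l(R, D) = 3 (l(R, D) = -½*(-6) = 3)
j(X) = X^(3/2)
c = 3
f(x) = 8 + x² + 3*x + 5*√5 (f(x) = 8 + ((x² + 3*x) + 5^(3/2)) = 8 + ((x² + 3*x) + 5*√5) = 8 + (x² + 3*x + 5*√5) = 8 + x² + 3*x + 5*√5)
(-48291 - 16078)/(f(201) + (-43 - 92)²) = (-48291 - 16078)/((8 + 201² + 3*201 + 5*√5) + (-43 - 92)²) = -64369/((8 + 40401 + 603 + 5*√5) + (-135)²) = -64369/((41012 + 5*√5) + 18225) = -64369/(59237 + 5*√5)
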